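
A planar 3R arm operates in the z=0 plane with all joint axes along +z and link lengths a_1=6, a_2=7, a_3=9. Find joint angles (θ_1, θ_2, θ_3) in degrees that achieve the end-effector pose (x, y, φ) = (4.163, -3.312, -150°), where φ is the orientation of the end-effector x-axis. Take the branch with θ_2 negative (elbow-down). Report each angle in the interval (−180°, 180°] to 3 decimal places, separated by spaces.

wrist centre = target − a_3·(cos φ, sin φ) = (11.9572, 1.1880)
cos θ_2 = (144.3867−6²−7²)/(2·6·7) = 0.7070; θ_2 = -45.0099° (elbow-down)
β = atan2(1.1880,11.9572) = 5.6740°; ψ = atan2(-4.9506,10.9489) = -24.3304°
θ_1 = β − ψ = 30.0043°
θ_3 = φ − θ_1 − θ_2 = -134.9944° (wrapped to (-180°,180°])

30.004 -45.010 -134.994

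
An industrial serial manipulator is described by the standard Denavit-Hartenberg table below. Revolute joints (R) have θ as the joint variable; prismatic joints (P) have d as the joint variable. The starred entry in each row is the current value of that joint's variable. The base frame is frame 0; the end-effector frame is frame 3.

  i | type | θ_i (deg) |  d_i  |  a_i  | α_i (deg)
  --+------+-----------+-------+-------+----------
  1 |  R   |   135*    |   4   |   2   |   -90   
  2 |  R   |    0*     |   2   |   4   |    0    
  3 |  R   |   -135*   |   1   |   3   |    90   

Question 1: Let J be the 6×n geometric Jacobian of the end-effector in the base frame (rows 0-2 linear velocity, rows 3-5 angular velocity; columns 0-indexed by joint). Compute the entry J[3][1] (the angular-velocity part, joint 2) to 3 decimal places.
axis z_1 = (-0.7071,-0.7071,0.0000); lever o_n−o_1 = (-3.4497,-0.7929,2.1213)
cross product → J_v[:, 1] = (-1.5000,1.5000,-1.8787)
J_ω[:, 1] = z_1
entry J[3][1] = -0.7071

-0.707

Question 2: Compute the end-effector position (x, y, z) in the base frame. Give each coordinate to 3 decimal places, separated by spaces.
after link 1: o_1 = (-1.4142, 1.4142, 4.0000)
after link 2: o_2 = (-5.6569, 2.8284, 4.0000)
after link 3: o_3 = (-4.8640, 0.6213, 6.1213)

-4.864 0.621 6.121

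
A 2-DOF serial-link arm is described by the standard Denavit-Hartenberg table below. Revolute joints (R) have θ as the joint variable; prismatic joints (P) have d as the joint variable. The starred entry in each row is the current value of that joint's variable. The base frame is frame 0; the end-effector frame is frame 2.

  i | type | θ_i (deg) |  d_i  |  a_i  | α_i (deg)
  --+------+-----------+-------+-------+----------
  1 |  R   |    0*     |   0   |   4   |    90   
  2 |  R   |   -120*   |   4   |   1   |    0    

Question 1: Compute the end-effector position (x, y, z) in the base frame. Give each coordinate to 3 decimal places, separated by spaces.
after link 1: o_1 = (4.0000, 0.0000, 0.0000)
after link 2: o_2 = (3.5000, -4.0000, -0.8660)

3.500 -4.000 -0.866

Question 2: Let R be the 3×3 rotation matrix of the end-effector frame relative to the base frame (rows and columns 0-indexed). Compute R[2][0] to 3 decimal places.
-0.866

End-effector x-axis (col 0 of R) = (-0.5000,-0.0000,-0.8660)
R[2][0] = -0.8660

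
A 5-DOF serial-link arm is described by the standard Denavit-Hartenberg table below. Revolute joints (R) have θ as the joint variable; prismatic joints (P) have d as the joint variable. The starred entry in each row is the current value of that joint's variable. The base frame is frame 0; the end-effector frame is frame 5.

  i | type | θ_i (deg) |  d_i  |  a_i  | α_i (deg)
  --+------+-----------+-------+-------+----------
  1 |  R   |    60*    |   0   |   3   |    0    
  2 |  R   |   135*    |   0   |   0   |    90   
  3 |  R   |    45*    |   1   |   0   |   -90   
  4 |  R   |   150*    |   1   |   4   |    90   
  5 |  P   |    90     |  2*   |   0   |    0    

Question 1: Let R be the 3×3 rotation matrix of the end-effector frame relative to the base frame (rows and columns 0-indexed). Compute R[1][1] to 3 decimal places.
0.324

End-effector y-axis (col 1 of R) = (-0.7209,0.3245,0.6124)
R[1][1] = 0.3245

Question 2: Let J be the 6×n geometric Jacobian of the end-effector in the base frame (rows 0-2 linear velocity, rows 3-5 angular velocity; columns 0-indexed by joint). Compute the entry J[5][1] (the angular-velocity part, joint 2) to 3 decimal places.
axis z_1 = (0.0000,0.0000,1.0000); lever o_n−o_1 = (3.0731,-2.0050,-1.0353)
cross product → J_v[:, 1] = (2.0050,3.0731,-0.0000)
J_ω[:, 1] = z_1
entry J[5][1] = 1.0000

1.000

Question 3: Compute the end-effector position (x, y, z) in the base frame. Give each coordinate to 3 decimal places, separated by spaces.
after link 1: o_1 = (1.5000, 2.5981, 0.0000)
after link 2: o_2 = (1.5000, 2.5981, 0.0000)
after link 3: o_3 = (1.2412, 3.5640, 0.0000)
after link 4: o_4 = (4.8079, 2.4491, -1.7424)
after link 5: o_5 = (4.5731, 0.5931, -1.0353)

4.573 0.593 -1.035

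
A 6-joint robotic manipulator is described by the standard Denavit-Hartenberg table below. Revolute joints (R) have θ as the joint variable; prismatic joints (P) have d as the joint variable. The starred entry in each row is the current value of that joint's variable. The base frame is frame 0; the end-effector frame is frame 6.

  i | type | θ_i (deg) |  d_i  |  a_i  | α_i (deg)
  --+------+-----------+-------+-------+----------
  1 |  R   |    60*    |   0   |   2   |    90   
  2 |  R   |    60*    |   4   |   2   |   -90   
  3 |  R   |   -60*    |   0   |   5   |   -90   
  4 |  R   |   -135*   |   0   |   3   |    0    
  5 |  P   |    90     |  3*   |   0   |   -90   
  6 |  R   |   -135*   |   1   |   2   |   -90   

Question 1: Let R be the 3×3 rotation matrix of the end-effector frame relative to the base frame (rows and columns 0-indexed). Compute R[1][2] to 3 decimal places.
-0.041

End-effector z-axis (col 2 of R) = (0.0679,-0.0413,0.9968)
R[1][2] = -0.0413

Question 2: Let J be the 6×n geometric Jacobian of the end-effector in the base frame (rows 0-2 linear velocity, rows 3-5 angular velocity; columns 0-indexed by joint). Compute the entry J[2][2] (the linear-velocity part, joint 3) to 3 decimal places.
0.028

axis z_2 = (-0.4330,-0.7500,0.5000); lever o_n−o_2 = (1.1275,1.8884,4.6374)
cross product → J_v[:, 2] = (-4.4223,2.5718,0.0279)
J_ω[:, 2] = z_2
entry J[2][2] = 0.0279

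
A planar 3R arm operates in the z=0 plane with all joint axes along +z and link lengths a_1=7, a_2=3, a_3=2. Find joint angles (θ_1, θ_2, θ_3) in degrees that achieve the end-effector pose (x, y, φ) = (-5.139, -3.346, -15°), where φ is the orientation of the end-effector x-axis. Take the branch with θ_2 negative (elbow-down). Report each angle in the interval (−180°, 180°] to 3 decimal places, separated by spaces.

wrist centre = target − a_3·(cos φ, sin φ) = (-7.0709, -2.8284)
cos θ_2 = (57.9966−7²−3²)/(2·7·3) = -0.0001; θ_2 = -90.0047° (elbow-down)
β = atan2(-2.8284,-7.0709) = -158.1984°; ψ = atan2(-3.0000,6.9998) = -23.1993°
θ_1 = β − ψ = -134.9991°
θ_3 = φ − θ_1 − θ_2 = -149.9962° (wrapped to (-180°,180°])

-134.999 -90.005 -149.996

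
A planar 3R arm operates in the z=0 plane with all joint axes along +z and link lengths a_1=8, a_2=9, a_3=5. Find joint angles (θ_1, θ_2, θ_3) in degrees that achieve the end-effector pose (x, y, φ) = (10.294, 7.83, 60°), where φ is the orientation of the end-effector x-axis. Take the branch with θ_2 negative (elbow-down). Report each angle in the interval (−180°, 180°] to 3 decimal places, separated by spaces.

wrist centre = target − a_3·(cos φ, sin φ) = (7.7940, 3.4999)
cos θ_2 = (72.9955−8²−9²)/(2·8·9) = -0.5000; θ_2 = -120.0020° (elbow-down)
β = atan2(3.4999,7.7940) = 24.1823°; ψ = atan2(-7.7941,3.4997) = -65.8188°
θ_1 = β − ψ = 90.0011°
θ_3 = φ − θ_1 − θ_2 = 90.0009° (wrapped to (-180°,180°])

90.001 -120.002 90.001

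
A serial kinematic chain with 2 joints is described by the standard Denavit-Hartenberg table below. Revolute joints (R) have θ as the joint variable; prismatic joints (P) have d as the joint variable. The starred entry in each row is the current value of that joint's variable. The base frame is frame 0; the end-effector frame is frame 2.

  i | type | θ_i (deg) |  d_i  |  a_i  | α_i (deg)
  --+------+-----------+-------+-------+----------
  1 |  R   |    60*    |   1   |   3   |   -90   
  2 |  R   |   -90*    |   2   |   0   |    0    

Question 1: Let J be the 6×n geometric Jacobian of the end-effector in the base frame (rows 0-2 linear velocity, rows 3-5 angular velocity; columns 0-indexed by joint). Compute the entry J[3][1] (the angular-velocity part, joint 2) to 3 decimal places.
-0.866

axis z_1 = (-0.8660,0.5000,0.0000); lever o_n−o_1 = (-1.7321,1.0000,0.0000)
cross product → J_v[:, 1] = (0.0000,0.0000,0.0000)
J_ω[:, 1] = z_1
entry J[3][1] = -0.8660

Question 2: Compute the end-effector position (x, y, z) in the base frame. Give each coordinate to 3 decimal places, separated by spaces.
-0.232 3.598 1.000

after link 1: o_1 = (1.5000, 2.5981, 1.0000)
after link 2: o_2 = (-0.2321, 3.5981, 1.0000)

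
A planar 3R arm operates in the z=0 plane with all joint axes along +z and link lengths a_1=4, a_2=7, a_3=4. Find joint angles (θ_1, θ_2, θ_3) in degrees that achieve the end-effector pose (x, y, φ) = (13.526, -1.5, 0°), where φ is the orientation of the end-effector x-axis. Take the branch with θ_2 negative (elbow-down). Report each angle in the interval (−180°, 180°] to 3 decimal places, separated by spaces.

wrist centre = target − a_3·(cos φ, sin φ) = (9.5260, -1.5000)
cos θ_2 = (92.9947−4²−7²)/(2·4·7) = 0.4999; θ_2 = -60.0063° (elbow-down)
β = atan2(-1.5000,9.5260) = -8.9485°; ψ = atan2(-6.0626,7.4993) = -38.9525°
θ_1 = β − ψ = 30.0040°
θ_3 = φ − θ_1 − θ_2 = 30.0023° (wrapped to (-180°,180°])

30.004 -60.006 30.002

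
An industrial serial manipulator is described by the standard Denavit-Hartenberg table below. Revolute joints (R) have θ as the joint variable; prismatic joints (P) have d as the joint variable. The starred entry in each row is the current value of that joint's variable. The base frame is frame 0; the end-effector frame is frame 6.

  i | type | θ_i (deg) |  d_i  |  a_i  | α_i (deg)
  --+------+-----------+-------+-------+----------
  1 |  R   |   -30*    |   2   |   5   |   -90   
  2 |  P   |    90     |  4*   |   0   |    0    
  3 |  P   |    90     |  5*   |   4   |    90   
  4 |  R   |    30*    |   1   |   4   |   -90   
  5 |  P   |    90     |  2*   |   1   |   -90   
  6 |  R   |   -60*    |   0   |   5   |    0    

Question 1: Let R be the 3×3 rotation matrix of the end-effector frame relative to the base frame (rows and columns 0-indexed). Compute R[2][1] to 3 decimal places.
0.866

End-effector y-axis (col 1 of R) = (-0.4330,-0.2500,0.8660)
R[2][1] = 0.8660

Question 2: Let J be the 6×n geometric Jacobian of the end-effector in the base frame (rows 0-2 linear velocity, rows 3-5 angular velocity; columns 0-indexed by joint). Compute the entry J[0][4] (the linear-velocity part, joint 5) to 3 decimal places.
0.866

prismatic axis z_4 = (0.8660,0.5000,0.0000)
J_v[:, 4] = z_4; J_ω[:, 4] = (0,0,0)
entry J[0][4] = 0.8660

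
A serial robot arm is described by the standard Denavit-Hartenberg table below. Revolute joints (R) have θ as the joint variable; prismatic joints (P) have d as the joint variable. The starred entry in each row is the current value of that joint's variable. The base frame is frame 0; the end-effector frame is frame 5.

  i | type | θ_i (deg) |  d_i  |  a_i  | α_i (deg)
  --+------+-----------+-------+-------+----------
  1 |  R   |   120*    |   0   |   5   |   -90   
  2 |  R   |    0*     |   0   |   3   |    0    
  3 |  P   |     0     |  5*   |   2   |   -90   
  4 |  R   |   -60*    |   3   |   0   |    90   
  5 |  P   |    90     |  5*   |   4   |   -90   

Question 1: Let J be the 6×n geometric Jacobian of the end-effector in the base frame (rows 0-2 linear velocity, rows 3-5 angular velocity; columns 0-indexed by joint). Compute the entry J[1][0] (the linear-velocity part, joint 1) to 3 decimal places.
axis z_0 = ẑ; lever o_n−o_0 = (-9.3301,1.1603,-7.0000)
cross product → J_v[:, 0] = (-1.1603,-9.3301,0.0000)
J_ω[:, 0] = z_0
entry J[1][0] = -9.3301

-9.330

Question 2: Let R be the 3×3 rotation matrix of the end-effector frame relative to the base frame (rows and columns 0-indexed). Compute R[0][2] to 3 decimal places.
End-effector z-axis (col 2 of R) = (1.0000,-0.0000,-0.0000)
R[0][2] = 1.0000

1.000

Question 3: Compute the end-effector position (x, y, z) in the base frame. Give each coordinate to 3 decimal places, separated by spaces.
after link 1: o_1 = (-2.5000, 4.3301, 0.0000)
after link 2: o_2 = (-4.0000, 6.9282, 0.0000)
after link 3: o_3 = (-9.3301, 6.1603, 0.0000)
after link 4: o_4 = (-9.3301, 6.1603, -3.0000)
after link 5: o_5 = (-9.3301, 1.1603, -7.0000)

-9.330 1.160 -7.000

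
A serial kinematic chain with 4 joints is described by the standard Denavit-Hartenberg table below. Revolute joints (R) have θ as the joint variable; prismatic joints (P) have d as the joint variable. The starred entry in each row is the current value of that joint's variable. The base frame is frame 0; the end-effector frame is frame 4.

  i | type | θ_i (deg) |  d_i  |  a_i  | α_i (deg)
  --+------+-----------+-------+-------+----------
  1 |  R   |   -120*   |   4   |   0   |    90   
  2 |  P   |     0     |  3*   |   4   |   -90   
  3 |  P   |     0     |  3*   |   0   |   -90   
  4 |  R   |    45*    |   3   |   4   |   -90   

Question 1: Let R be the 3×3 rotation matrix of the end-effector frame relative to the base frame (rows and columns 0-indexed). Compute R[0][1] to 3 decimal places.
-0.866

End-effector y-axis (col 1 of R) = (-0.8660,0.5000,-0.0000)
R[0][1] = -0.8660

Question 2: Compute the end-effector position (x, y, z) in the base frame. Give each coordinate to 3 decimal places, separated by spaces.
after link 1: o_1 = (0.0000, 0.0000, 4.0000)
after link 2: o_2 = (-4.5981, -1.9641, 4.0000)
after link 3: o_3 = (-4.5981, -1.9641, 7.0000)
after link 4: o_4 = (-3.4142, -5.9136, 4.1716)

-3.414 -5.914 4.172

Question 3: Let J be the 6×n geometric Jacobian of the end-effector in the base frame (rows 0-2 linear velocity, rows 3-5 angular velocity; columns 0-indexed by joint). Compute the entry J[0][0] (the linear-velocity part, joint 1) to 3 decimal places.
axis z_0 = ẑ; lever o_n−o_0 = (-3.4142,-5.9136,4.1716)
cross product → J_v[:, 0] = (5.9136,-3.4142,0.0000)
J_ω[:, 0] = z_0
entry J[0][0] = 5.9136

5.914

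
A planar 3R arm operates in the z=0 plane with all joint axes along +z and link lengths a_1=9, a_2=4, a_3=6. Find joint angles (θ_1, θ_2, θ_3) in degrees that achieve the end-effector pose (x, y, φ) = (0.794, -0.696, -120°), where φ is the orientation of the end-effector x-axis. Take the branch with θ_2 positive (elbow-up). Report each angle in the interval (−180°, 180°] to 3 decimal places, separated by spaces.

30.003 150.001 59.997

wrist centre = target − a_3·(cos φ, sin φ) = (3.7940, 4.5002)
cos θ_2 = (34.6458−9²−4²)/(2·9·4) = -0.8660; θ_2 = 150.0006° (elbow-up)
β = atan2(4.5002,3.7940) = 49.8663°; ψ = atan2(2.0000,5.5359) = 19.8634°
θ_1 = β − ψ = 30.0029°
θ_3 = φ − θ_1 − θ_2 = 59.9965° (wrapped to (-180°,180°])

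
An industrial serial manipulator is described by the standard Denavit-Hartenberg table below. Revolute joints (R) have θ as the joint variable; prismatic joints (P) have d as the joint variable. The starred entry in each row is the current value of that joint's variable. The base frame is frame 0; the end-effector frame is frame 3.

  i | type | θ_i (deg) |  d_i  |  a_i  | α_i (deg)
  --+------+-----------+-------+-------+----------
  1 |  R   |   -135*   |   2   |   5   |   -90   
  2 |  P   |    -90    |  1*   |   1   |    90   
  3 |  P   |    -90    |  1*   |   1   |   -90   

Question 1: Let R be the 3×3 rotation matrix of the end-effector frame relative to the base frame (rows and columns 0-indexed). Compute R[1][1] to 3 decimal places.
-0.707

End-effector y-axis (col 1 of R) = (-0.7071,-0.7071,0.0000)
R[1][1] = -0.7071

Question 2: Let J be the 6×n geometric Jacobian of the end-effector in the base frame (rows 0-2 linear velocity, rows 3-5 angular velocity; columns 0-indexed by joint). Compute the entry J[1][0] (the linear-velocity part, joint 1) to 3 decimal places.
axis z_0 = ẑ; lever o_n−o_0 = (-2.8284,-2.8284,3.0000)
cross product → J_v[:, 0] = (2.8284,-2.8284,0.0000)
J_ω[:, 0] = z_0
entry J[1][0] = -2.8284

-2.828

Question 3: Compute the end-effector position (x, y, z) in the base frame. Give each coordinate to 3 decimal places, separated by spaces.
-2.828 -2.828 3.000

after link 1: o_1 = (-3.5355, -3.5355, 2.0000)
after link 2: o_2 = (-2.8284, -4.2426, 3.0000)
after link 3: o_3 = (-2.8284, -2.8284, 3.0000)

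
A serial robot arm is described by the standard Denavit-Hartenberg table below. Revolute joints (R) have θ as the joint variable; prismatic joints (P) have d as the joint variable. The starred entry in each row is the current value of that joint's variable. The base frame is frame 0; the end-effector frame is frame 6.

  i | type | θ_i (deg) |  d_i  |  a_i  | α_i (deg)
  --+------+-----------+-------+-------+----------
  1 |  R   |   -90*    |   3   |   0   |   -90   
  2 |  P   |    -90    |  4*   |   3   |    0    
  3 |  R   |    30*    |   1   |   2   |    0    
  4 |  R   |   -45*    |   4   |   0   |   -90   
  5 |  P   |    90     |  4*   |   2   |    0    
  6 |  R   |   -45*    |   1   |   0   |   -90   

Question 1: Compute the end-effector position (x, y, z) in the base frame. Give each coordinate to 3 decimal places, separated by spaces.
after link 1: o_1 = (0.0000, 0.0000, 3.0000)
after link 2: o_2 = (4.0000, 0.0000, 6.0000)
after link 3: o_3 = (5.0000, -1.0000, 7.7321)
after link 4: o_4 = (9.0000, -1.0000, 7.7321)
after link 5: o_5 = (7.0000, -4.8637, 8.7673)
after link 6: o_6 = (7.0000, -5.8296, 9.0261)

7.000 -5.830 9.026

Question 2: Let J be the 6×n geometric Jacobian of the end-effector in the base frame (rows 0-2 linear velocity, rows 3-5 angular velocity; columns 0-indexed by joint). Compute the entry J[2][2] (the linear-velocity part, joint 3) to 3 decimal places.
-5.830

axis z_2 = (1.0000,0.0000,0.0000); lever o_n−o_2 = (3.0000,-5.8296,3.0261)
cross product → J_v[:, 2] = (0.0000,-3.0261,-5.8296)
J_ω[:, 2] = z_2
entry J[2][2] = -5.8296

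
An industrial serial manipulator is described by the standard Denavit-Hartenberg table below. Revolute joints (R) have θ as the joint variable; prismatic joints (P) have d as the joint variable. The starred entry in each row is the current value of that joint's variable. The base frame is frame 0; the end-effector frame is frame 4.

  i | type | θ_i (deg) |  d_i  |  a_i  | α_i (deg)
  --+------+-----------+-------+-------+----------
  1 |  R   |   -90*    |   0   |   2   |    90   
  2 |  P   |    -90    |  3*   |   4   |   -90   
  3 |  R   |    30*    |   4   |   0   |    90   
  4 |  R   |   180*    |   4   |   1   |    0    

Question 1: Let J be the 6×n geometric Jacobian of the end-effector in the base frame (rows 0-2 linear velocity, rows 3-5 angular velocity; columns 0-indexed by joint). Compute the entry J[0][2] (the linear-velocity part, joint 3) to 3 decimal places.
1.134

axis z_2 = (0.0000,-1.0000,0.0000); lever o_n−o_2 = (-3.9641,-4.0000,-1.1340)
cross product → J_v[:, 2] = (1.1340,-0.0000,-3.9641)
J_ω[:, 2] = z_2
entry J[0][2] = 1.1340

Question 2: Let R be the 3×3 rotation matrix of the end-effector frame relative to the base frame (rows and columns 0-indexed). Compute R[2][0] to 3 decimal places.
0.866

End-effector x-axis (col 0 of R) = (-0.5000,-0.0000,0.8660)
R[2][0] = 0.8660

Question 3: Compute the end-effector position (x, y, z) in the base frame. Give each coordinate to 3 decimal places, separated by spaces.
after link 1: o_1 = (0.0000, -2.0000, 0.0000)
after link 2: o_2 = (-3.0000, -2.0000, -4.0000)
after link 3: o_3 = (-3.0000, -6.0000, -4.0000)
after link 4: o_4 = (-6.9641, -6.0000, -5.1340)

-6.964 -6.000 -5.134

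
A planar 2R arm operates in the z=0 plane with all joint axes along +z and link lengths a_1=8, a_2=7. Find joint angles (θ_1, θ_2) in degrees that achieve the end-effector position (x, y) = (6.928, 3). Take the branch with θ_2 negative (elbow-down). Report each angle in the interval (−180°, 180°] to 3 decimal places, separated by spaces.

cos θ_2 = (56.9972−8²−7²)/(2·8·7) = -0.5000; θ_2 = -120.0017° (elbow-down)
β = atan2(3.0000,6.9280) = 23.4138°; ψ = atan2(-6.0621,4.4998) = -53.4138°
θ_1 = β − ψ = 76.8277°

76.828 -120.002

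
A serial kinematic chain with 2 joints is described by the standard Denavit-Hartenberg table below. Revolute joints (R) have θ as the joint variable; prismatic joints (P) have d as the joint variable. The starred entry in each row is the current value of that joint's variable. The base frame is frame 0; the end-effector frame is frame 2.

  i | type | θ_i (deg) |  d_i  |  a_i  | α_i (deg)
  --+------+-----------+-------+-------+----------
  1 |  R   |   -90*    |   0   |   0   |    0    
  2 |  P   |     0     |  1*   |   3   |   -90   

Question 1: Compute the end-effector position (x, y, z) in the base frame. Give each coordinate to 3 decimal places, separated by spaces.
after link 1: o_1 = (0.0000, 0.0000, 0.0000)
after link 2: o_2 = (0.0000, -3.0000, 1.0000)

0.000 -3.000 1.000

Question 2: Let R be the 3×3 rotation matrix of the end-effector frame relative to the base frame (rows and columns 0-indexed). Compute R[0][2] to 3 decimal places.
End-effector z-axis (col 2 of R) = (1.0000,0.0000,0.0000)
R[0][2] = 1.0000

1.000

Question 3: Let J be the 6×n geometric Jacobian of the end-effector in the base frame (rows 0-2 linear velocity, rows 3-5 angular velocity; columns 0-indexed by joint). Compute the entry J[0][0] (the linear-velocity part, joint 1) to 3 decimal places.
3.000

axis z_0 = ẑ; lever o_n−o_0 = (0.0000,-3.0000,1.0000)
cross product → J_v[:, 0] = (3.0000,0.0000,-0.0000)
J_ω[:, 0] = z_0
entry J[0][0] = 3.0000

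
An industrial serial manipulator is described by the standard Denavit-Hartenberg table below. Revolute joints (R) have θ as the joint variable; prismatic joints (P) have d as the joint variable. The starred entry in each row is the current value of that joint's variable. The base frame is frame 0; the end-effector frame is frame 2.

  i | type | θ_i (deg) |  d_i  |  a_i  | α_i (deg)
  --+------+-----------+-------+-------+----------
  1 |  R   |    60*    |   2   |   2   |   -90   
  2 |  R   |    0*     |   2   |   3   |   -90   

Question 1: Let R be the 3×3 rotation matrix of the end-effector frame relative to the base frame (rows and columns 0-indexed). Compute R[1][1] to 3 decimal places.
End-effector y-axis (col 1 of R) = (0.8660,-0.5000,-0.0000)
R[1][1] = -0.5000

-0.500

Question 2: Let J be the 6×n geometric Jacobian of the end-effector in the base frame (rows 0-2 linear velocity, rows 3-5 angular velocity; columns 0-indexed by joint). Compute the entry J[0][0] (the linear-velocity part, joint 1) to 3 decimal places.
axis z_0 = ẑ; lever o_n−o_0 = (0.7679,5.3301,2.0000)
cross product → J_v[:, 0] = (-5.3301,0.7679,0.0000)
J_ω[:, 0] = z_0
entry J[0][0] = -5.3301

-5.330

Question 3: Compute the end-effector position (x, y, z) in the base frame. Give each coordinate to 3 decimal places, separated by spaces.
after link 1: o_1 = (1.0000, 1.7321, 2.0000)
after link 2: o_2 = (0.7679, 5.3301, 2.0000)

0.768 5.330 2.000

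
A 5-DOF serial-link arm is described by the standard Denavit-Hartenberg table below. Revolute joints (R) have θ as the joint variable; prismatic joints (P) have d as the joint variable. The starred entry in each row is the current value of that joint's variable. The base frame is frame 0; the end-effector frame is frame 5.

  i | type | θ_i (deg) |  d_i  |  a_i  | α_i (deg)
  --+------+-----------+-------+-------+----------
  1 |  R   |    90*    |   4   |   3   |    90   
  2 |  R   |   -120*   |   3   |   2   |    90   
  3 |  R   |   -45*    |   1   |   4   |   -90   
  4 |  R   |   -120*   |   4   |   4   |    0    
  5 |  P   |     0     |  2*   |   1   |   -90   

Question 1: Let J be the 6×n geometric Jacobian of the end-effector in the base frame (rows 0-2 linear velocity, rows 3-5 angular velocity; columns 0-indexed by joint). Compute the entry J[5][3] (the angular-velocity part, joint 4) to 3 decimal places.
axis z_3 = (0.7071,-0.3536,-0.6124); lever o_n−o_3 = (6.0104,-4.9874,0.0218)
cross product → J_v[:, 3] = (-3.0619,-3.6960,-1.4017)
J_ω[:, 3] = z_3
entry J[5][3] = -0.6124

-0.612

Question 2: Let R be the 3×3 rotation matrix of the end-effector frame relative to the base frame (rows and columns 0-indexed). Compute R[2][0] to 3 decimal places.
0.739

End-effector x-axis (col 0 of R) = (0.3536,-0.5732,0.7392)
R[2][0] = 0.7392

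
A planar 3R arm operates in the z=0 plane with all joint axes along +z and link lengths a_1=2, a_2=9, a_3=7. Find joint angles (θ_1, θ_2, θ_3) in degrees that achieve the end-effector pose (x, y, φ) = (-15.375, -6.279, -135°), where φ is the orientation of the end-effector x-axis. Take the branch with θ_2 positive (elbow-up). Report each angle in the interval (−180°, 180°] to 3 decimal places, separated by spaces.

wrist centre = target − a_3·(cos φ, sin φ) = (-10.4253, -1.3293)
cos θ_2 = (110.4528−2²−9²)/(2·2·9) = 0.7070; θ_2 = 45.0068° (elbow-up)
β = atan2(-1.3293,-10.4253) = -172.7338°; ψ = atan2(6.3647,8.3632) = 37.2725°
θ_1 = β − ψ = -210.0064°
θ_3 = φ − θ_1 − θ_2 = 29.9995° (wrapped to (-180°,180°])

149.994 45.007 30.000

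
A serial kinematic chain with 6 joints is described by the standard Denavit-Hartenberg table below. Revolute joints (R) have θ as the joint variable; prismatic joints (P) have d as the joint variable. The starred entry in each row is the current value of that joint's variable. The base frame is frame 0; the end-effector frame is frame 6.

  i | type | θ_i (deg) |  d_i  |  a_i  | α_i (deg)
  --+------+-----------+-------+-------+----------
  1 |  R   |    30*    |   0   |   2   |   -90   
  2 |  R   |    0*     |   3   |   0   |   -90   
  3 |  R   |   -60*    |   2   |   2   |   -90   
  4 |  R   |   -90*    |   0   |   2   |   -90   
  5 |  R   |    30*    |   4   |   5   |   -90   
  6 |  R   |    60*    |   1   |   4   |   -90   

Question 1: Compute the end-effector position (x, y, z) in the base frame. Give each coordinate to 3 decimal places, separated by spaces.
-4.134 6.134 -9.562

after link 1: o_1 = (1.7321, 1.0000, 0.0000)
after link 2: o_2 = (0.2321, 3.5981, 0.0000)
after link 3: o_3 = (0.2321, 5.5981, -2.0000)
after link 4: o_4 = (0.2321, 5.5981, -4.0000)
after link 5: o_5 = (-2.2679, 9.5981, -8.3301)
after link 6: o_6 = (-4.1340, 6.1340, -9.5622)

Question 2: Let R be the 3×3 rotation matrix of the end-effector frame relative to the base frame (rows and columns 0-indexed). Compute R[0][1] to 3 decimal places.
End-effector y-axis (col 1 of R) = (0.8660,-0.0000,-0.5000)
R[0][1] = 0.8660

0.866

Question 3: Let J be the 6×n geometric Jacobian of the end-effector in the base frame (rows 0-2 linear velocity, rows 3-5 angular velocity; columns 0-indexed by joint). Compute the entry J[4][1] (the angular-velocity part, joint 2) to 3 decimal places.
axis z_1 = (-0.5000,0.8660,0.0000); lever o_n−o_1 = (-5.8660,5.1340,-9.5622)
cross product → J_v[:, 1] = (-8.2811,-4.7811,2.5131)
J_ω[:, 1] = z_1
entry J[4][1] = 0.8660

0.866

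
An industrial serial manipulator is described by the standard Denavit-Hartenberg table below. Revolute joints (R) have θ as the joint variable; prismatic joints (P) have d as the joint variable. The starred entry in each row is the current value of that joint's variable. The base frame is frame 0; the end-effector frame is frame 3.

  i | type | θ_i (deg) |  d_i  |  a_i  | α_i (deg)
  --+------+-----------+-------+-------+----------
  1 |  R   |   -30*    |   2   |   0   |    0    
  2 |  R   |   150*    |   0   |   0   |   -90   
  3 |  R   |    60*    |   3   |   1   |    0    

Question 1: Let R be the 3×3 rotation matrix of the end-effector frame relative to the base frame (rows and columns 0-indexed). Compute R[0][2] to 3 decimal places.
End-effector z-axis (col 2 of R) = (-0.8660,-0.5000,0.0000)
R[0][2] = -0.8660

-0.866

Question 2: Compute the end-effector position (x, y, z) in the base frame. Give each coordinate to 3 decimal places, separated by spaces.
after link 1: o_1 = (0.0000, 0.0000, 2.0000)
after link 2: o_2 = (0.0000, 0.0000, 2.0000)
after link 3: o_3 = (-2.8481, -1.0670, 1.1340)

-2.848 -1.067 1.134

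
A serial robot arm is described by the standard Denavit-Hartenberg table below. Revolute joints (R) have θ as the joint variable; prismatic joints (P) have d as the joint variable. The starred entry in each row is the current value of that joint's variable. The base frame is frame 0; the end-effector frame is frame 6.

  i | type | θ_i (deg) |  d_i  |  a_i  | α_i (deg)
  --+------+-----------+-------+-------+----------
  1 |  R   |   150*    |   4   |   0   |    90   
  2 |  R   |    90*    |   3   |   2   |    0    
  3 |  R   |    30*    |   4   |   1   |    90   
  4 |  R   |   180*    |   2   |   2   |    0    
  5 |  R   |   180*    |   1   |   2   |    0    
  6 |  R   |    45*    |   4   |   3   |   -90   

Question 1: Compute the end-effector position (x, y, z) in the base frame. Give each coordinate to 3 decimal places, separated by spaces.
0.662 10.150 12.203

after link 1: o_1 = (0.0000, 0.0000, 4.0000)
after link 2: o_2 = (1.5000, 2.5981, 6.0000)
after link 3: o_3 = (3.9330, 5.8122, 6.8660)
after link 4: o_4 = (1.5670, 7.1782, 6.1340)
after link 5: o_5 = (1.6830, 7.1112, 8.3660)
after link 6: o_6 = (0.6622, 10.1501, 12.2031)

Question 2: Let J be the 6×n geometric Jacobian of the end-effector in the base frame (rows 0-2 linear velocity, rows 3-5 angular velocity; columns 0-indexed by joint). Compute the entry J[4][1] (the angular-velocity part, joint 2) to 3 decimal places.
axis z_1 = (0.5000,0.8660,0.0000); lever o_n−o_1 = (0.6622,10.1501,8.2031)
cross product → J_v[:, 1] = (7.1041,-4.1016,4.5015)
J_ω[:, 1] = z_1
entry J[4][1] = 0.8660

0.866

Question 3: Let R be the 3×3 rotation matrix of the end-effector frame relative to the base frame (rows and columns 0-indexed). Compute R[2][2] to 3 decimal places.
-0.612

End-effector z-axis (col 2 of R) = (0.0474,0.7891,-0.6124)
R[2][2] = -0.6124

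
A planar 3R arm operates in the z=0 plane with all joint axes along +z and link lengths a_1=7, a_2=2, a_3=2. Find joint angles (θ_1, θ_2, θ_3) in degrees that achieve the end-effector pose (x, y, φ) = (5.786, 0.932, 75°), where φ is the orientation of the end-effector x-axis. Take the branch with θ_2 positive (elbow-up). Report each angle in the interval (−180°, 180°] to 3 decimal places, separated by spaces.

-21.499 149.983 -53.484

wrist centre = target − a_3·(cos φ, sin φ) = (5.2684, -0.9999)
cos θ_2 = (28.7553−7²−2²)/(2·7·2) = -0.8659; θ_2 = 149.9834° (elbow-up)
β = atan2(-0.9999,5.2684) = -10.7460°; ψ = atan2(1.0005,5.2682) = 10.7531°
θ_1 = β − ψ = -21.4991°
θ_3 = φ − θ_1 − θ_2 = -53.4843° (wrapped to (-180°,180°])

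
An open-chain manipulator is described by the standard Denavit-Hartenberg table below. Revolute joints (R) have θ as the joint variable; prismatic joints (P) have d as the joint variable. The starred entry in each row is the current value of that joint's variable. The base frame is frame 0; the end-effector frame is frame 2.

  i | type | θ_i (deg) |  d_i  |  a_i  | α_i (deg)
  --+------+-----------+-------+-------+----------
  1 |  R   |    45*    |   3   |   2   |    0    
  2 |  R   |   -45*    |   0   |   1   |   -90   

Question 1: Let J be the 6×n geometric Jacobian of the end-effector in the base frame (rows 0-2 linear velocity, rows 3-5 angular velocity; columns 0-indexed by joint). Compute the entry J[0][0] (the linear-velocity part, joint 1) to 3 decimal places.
axis z_0 = ẑ; lever o_n−o_0 = (2.4142,1.4142,3.0000)
cross product → J_v[:, 0] = (-1.4142,2.4142,0.0000)
J_ω[:, 0] = z_0
entry J[0][0] = -1.4142

-1.414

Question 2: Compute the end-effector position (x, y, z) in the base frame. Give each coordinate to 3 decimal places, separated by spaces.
after link 1: o_1 = (1.4142, 1.4142, 3.0000)
after link 2: o_2 = (2.4142, 1.4142, 3.0000)

2.414 1.414 3.000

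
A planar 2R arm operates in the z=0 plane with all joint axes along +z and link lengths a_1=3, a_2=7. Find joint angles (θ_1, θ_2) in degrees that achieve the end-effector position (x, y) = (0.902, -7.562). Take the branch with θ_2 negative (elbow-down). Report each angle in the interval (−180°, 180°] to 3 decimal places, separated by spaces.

cos θ_2 = (57.9974−3²−7²)/(2·3·7) = -0.0001; θ_2 = -90.0035° (elbow-down)
β = atan2(-7.5620,0.9020) = -83.1979°; ψ = atan2(-7.0000,2.9996) = -66.8044°
θ_1 = β − ψ = -16.3935°

-16.394 -90.003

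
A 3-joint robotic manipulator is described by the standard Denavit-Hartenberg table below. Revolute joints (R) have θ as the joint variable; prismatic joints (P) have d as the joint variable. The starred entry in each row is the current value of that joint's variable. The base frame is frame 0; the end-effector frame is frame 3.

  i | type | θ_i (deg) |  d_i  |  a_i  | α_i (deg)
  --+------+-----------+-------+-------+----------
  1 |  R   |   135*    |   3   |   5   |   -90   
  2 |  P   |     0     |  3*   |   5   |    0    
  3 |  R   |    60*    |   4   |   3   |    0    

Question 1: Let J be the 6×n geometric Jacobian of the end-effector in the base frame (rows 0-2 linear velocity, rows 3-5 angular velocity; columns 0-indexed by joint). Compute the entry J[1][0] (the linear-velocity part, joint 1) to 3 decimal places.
-13.081

axis z_0 = ẑ; lever o_n−o_0 = (-13.0815,3.1820,0.4019)
cross product → J_v[:, 0] = (-3.1820,-13.0815,0.0000)
J_ω[:, 0] = z_0
entry J[1][0] = -13.0815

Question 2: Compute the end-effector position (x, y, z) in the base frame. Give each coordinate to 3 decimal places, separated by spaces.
after link 1: o_1 = (-3.5355, 3.5355, 3.0000)
after link 2: o_2 = (-9.1924, 4.9497, 3.0000)
after link 3: o_3 = (-13.0815, 3.1820, 0.4019)

-13.081 3.182 0.402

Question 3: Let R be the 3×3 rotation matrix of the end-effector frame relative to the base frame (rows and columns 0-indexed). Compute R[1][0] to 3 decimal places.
End-effector x-axis (col 0 of R) = (-0.3536,0.3536,-0.8660)
R[1][0] = 0.3536

0.354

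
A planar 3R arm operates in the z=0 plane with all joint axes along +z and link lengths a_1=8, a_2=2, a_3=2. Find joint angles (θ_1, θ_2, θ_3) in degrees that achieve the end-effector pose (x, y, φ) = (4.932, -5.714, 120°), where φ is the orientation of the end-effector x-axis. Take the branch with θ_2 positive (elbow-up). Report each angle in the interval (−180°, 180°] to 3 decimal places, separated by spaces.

-59.998 44.988 135.010

wrist centre = target − a_3·(cos φ, sin φ) = (5.9320, -7.4461)
cos θ_2 = (90.6323−8²−2²)/(2·8·2) = 0.7073; θ_2 = 44.9876° (elbow-up)
β = atan2(-7.4461,5.9320) = -51.4569°; ψ = atan2(1.4139,9.4145) = 8.5411°
θ_1 = β − ψ = -59.9980°
θ_3 = φ − θ_1 − θ_2 = 135.0104° (wrapped to (-180°,180°])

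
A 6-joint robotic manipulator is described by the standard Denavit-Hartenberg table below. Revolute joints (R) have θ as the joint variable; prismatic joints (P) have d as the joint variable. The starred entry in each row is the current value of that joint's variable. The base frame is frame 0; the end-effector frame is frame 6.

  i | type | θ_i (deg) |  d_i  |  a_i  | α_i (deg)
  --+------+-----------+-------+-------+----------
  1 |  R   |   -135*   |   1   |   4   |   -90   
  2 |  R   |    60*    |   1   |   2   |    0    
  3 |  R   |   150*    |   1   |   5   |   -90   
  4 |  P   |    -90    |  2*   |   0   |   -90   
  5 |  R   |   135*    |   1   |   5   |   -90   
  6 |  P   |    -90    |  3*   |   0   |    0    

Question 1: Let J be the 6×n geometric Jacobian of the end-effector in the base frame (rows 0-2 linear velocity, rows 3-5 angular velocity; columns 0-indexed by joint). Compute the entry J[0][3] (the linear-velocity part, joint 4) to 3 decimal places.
-0.354

prismatic axis z_3 = (-0.3536,-0.3536,0.8660)
J_v[:, 3] = z_3; J_ω[:, 3] = (0,0,0)
entry J[0][3] = -0.3536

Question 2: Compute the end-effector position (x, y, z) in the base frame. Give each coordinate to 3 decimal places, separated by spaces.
-2.654 2.517 2.775

after link 1: o_1 = (-2.8284, -2.8284, 1.0000)
after link 2: o_2 = (-2.8284, -4.2426, -0.7321)
after link 3: o_3 = (0.9405, -1.8879, 1.7679)
after link 4: o_4 = (0.2334, -2.5950, 3.5000)
after link 5: o_5 = (-0.4042, 1.7674, 0.9381)
after link 6: o_6 = (-2.6542, 2.5174, 2.7753)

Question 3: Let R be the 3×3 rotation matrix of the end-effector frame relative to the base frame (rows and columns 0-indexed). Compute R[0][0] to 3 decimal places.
End-effector x-axis (col 0 of R) = (0.6124,0.6124,0.5000)
R[0][0] = 0.6124

0.612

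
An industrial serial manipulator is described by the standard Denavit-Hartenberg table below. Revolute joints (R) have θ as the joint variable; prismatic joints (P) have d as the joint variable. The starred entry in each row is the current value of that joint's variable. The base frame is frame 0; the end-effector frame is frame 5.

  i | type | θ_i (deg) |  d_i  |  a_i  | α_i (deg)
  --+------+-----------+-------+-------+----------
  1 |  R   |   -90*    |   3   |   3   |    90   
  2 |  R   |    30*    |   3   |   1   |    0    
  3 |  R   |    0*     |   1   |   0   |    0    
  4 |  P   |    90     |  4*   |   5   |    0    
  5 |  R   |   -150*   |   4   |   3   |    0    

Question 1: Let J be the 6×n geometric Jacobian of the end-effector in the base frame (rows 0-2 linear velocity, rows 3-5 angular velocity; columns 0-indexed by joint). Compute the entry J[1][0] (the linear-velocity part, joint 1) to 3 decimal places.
-12.000

axis z_0 = ẑ; lever o_n−o_0 = (-12.0000,-3.9641,6.3301)
cross product → J_v[:, 0] = (3.9641,-12.0000,0.0000)
J_ω[:, 0] = z_0
entry J[1][0] = -12.0000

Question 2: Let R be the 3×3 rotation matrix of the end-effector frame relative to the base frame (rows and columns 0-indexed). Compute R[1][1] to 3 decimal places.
-0.500

End-effector y-axis (col 1 of R) = (0.0000,-0.5000,0.8660)
R[1][1] = -0.5000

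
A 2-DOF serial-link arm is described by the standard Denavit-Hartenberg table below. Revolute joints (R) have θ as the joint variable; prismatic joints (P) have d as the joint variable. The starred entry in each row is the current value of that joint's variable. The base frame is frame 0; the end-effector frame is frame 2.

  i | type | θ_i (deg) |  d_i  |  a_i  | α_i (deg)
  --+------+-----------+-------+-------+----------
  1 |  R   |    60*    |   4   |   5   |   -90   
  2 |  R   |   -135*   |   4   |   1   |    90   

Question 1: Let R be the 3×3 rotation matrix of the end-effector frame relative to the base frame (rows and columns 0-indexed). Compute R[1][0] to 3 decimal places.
-0.612

End-effector x-axis (col 0 of R) = (-0.3536,-0.6124,0.7071)
R[1][0] = -0.6124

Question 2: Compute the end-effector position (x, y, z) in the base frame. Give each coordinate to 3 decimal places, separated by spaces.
after link 1: o_1 = (2.5000, 4.3301, 4.0000)
after link 2: o_2 = (-1.3177, 5.7178, 4.7071)

-1.318 5.718 4.707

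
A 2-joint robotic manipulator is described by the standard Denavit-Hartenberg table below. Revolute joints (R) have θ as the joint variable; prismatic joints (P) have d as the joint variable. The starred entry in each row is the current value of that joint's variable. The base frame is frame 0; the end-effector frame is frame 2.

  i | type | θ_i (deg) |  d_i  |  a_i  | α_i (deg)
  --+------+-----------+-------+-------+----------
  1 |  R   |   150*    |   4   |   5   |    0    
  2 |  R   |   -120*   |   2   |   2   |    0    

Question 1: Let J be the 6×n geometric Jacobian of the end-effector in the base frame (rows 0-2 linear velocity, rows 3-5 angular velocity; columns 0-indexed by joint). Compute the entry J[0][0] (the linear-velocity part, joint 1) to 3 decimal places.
-3.500

axis z_0 = ẑ; lever o_n−o_0 = (-2.5981,3.5000,6.0000)
cross product → J_v[:, 0] = (-3.5000,-2.5981,0.0000)
J_ω[:, 0] = z_0
entry J[0][0] = -3.5000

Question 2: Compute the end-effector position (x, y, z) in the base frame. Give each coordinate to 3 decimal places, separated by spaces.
-2.598 3.500 6.000

after link 1: o_1 = (-4.3301, 2.5000, 4.0000)
after link 2: o_2 = (-2.5981, 3.5000, 6.0000)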